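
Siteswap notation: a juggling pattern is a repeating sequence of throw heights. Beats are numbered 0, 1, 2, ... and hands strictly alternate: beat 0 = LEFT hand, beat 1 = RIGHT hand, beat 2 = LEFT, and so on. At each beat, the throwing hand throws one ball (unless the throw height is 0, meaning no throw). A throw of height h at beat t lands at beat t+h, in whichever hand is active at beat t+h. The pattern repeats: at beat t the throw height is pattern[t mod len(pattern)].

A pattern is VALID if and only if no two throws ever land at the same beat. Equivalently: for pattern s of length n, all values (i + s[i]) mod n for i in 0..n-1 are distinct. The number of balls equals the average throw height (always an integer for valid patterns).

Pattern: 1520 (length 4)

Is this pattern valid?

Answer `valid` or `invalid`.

i=0: (i + s[i]) mod n = (0 + 1) mod 4 = 1
i=1: (i + s[i]) mod n = (1 + 5) mod 4 = 2
i=2: (i + s[i]) mod n = (2 + 2) mod 4 = 0
i=3: (i + s[i]) mod n = (3 + 0) mod 4 = 3
Residues: [1, 2, 0, 3], distinct: True

Answer: valid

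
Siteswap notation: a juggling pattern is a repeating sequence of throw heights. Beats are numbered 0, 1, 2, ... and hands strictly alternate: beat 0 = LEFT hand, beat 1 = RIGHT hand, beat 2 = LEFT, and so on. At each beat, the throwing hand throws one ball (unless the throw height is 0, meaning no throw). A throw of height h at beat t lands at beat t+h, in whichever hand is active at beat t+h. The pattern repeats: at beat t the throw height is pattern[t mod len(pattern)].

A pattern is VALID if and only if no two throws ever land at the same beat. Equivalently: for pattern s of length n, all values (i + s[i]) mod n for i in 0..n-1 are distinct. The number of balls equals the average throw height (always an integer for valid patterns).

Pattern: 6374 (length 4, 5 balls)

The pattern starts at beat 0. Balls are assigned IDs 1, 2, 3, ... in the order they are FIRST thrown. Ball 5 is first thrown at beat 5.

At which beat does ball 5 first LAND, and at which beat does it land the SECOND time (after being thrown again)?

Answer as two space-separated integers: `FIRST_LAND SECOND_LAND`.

Answer: 8 14

Derivation:
Beat 0 (L): throw ball1 h=6 -> lands@6:L; in-air after throw: [b1@6:L]
Beat 1 (R): throw ball2 h=3 -> lands@4:L; in-air after throw: [b2@4:L b1@6:L]
Beat 2 (L): throw ball3 h=7 -> lands@9:R; in-air after throw: [b2@4:L b1@6:L b3@9:R]
Beat 3 (R): throw ball4 h=4 -> lands@7:R; in-air after throw: [b2@4:L b1@6:L b4@7:R b3@9:R]
Beat 4 (L): throw ball2 h=6 -> lands@10:L; in-air after throw: [b1@6:L b4@7:R b3@9:R b2@10:L]
Beat 5 (R): throw ball5 h=3 -> lands@8:L; in-air after throw: [b1@6:L b4@7:R b5@8:L b3@9:R b2@10:L]
Beat 6 (L): throw ball1 h=7 -> lands@13:R; in-air after throw: [b4@7:R b5@8:L b3@9:R b2@10:L b1@13:R]
Beat 7 (R): throw ball4 h=4 -> lands@11:R; in-air after throw: [b5@8:L b3@9:R b2@10:L b4@11:R b1@13:R]
Beat 8 (L): throw ball5 h=6 -> lands@14:L; in-air after throw: [b3@9:R b2@10:L b4@11:R b1@13:R b5@14:L]
Beat 9 (R): throw ball3 h=3 -> lands@12:L; in-air after throw: [b2@10:L b4@11:R b3@12:L b1@13:R b5@14:L]
Beat 10 (L): throw ball2 h=7 -> lands@17:R; in-air after throw: [b4@11:R b3@12:L b1@13:R b5@14:L b2@17:R]
Beat 11 (R): throw ball4 h=4 -> lands@15:R; in-air after throw: [b3@12:L b1@13:R b5@14:L b4@15:R b2@17:R]
Beat 12 (L): throw ball3 h=6 -> lands@18:L; in-air after throw: [b1@13:R b5@14:L b4@15:R b2@17:R b3@18:L]
Ball 5: thrown@5 h=3 -> first land @8; rethrown@8 h=6 -> second land @14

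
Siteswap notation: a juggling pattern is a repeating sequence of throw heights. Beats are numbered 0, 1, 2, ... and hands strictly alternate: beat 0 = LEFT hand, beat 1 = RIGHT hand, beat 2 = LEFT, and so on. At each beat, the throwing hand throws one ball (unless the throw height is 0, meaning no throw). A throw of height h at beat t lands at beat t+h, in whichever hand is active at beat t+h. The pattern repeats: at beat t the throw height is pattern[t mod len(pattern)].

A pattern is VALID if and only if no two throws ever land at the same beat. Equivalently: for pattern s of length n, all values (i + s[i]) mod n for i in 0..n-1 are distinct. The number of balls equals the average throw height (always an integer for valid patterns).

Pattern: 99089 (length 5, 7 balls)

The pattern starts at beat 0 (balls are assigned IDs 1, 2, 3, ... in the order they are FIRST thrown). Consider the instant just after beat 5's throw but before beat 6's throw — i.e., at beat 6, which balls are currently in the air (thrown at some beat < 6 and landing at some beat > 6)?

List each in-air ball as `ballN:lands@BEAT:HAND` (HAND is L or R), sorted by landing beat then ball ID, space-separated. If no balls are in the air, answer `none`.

Beat 0 (L): throw ball1 h=9 -> lands@9:R; in-air after throw: [b1@9:R]
Beat 1 (R): throw ball2 h=9 -> lands@10:L; in-air after throw: [b1@9:R b2@10:L]
Beat 3 (R): throw ball3 h=8 -> lands@11:R; in-air after throw: [b1@9:R b2@10:L b3@11:R]
Beat 4 (L): throw ball4 h=9 -> lands@13:R; in-air after throw: [b1@9:R b2@10:L b3@11:R b4@13:R]
Beat 5 (R): throw ball5 h=9 -> lands@14:L; in-air after throw: [b1@9:R b2@10:L b3@11:R b4@13:R b5@14:L]
Beat 6 (L): throw ball6 h=9 -> lands@15:R; in-air after throw: [b1@9:R b2@10:L b3@11:R b4@13:R b5@14:L b6@15:R]

Answer: ball1:lands@9:R ball2:lands@10:L ball3:lands@11:R ball4:lands@13:R ball5:lands@14:L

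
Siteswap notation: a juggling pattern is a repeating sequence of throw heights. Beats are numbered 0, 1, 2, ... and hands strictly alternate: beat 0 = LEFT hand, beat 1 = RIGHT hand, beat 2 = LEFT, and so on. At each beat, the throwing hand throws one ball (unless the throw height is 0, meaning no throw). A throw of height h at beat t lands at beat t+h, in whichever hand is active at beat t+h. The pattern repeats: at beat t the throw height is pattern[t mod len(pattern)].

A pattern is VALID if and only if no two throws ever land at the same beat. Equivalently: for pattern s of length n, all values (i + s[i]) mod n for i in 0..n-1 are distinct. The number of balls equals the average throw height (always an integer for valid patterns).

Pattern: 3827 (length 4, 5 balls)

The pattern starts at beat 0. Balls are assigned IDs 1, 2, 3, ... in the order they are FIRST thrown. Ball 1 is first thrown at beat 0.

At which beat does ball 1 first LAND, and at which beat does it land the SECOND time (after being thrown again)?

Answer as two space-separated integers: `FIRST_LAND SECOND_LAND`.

Answer: 3 10

Derivation:
Beat 0 (L): throw ball1 h=3 -> lands@3:R; in-air after throw: [b1@3:R]
Beat 1 (R): throw ball2 h=8 -> lands@9:R; in-air after throw: [b1@3:R b2@9:R]
Beat 2 (L): throw ball3 h=2 -> lands@4:L; in-air after throw: [b1@3:R b3@4:L b2@9:R]
Beat 3 (R): throw ball1 h=7 -> lands@10:L; in-air after throw: [b3@4:L b2@9:R b1@10:L]
Beat 4 (L): throw ball3 h=3 -> lands@7:R; in-air after throw: [b3@7:R b2@9:R b1@10:L]
Beat 5 (R): throw ball4 h=8 -> lands@13:R; in-air after throw: [b3@7:R b2@9:R b1@10:L b4@13:R]
Beat 6 (L): throw ball5 h=2 -> lands@8:L; in-air after throw: [b3@7:R b5@8:L b2@9:R b1@10:L b4@13:R]
Beat 7 (R): throw ball3 h=7 -> lands@14:L; in-air after throw: [b5@8:L b2@9:R b1@10:L b4@13:R b3@14:L]
Beat 8 (L): throw ball5 h=3 -> lands@11:R; in-air after throw: [b2@9:R b1@10:L b5@11:R b4@13:R b3@14:L]
Beat 9 (R): throw ball2 h=8 -> lands@17:R; in-air after throw: [b1@10:L b5@11:R b4@13:R b3@14:L b2@17:R]
Beat 10 (L): throw ball1 h=2 -> lands@12:L; in-air after throw: [b5@11:R b1@12:L b4@13:R b3@14:L b2@17:R]
Ball 1: thrown@0 h=3 -> first land @3; rethrown@3 h=7 -> second land @10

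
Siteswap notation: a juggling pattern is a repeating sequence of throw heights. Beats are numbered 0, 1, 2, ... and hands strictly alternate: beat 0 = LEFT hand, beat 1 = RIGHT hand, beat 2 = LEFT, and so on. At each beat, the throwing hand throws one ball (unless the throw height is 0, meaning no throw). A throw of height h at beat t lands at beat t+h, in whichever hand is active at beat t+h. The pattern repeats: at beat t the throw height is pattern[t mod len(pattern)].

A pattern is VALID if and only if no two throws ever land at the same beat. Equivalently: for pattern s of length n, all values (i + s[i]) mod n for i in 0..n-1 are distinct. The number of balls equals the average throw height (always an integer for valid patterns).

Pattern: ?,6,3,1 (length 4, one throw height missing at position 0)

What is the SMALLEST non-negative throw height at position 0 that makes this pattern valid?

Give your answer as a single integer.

Answer: 2

Derivation:
i=0: s[i]=? (unknown)
i=1: (1 + 6) mod 4 = 3
i=2: (2 + 3) mod 4 = 1
i=3: (3 + 1) mod 4 = 0
Known residues: [0, 1, 3]; need a permutation of 0..3, so missing residue r = 2
Need (0 + s) mod 4 = 2; smallest s = (2 - 0) mod 4 = 2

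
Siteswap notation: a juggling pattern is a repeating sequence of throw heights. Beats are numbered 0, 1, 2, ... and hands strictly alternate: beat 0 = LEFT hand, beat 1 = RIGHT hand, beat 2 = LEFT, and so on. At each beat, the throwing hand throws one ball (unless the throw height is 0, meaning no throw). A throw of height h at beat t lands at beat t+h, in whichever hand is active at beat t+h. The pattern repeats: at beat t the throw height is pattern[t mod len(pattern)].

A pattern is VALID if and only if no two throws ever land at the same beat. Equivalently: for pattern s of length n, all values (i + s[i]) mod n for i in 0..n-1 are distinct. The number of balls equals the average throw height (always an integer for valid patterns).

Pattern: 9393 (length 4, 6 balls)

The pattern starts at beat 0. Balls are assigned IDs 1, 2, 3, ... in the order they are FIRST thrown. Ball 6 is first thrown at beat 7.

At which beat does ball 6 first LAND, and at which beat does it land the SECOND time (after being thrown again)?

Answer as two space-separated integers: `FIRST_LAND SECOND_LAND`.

Beat 0 (L): throw ball1 h=9 -> lands@9:R; in-air after throw: [b1@9:R]
Beat 1 (R): throw ball2 h=3 -> lands@4:L; in-air after throw: [b2@4:L b1@9:R]
Beat 2 (L): throw ball3 h=9 -> lands@11:R; in-air after throw: [b2@4:L b1@9:R b3@11:R]
Beat 3 (R): throw ball4 h=3 -> lands@6:L; in-air after throw: [b2@4:L b4@6:L b1@9:R b3@11:R]
Beat 4 (L): throw ball2 h=9 -> lands@13:R; in-air after throw: [b4@6:L b1@9:R b3@11:R b2@13:R]
Beat 5 (R): throw ball5 h=3 -> lands@8:L; in-air after throw: [b4@6:L b5@8:L b1@9:R b3@11:R b2@13:R]
Beat 6 (L): throw ball4 h=9 -> lands@15:R; in-air after throw: [b5@8:L b1@9:R b3@11:R b2@13:R b4@15:R]
Beat 7 (R): throw ball6 h=3 -> lands@10:L; in-air after throw: [b5@8:L b1@9:R b6@10:L b3@11:R b2@13:R b4@15:R]
Beat 8 (L): throw ball5 h=9 -> lands@17:R; in-air after throw: [b1@9:R b6@10:L b3@11:R b2@13:R b4@15:R b5@17:R]
Beat 9 (R): throw ball1 h=3 -> lands@12:L; in-air after throw: [b6@10:L b3@11:R b1@12:L b2@13:R b4@15:R b5@17:R]
Beat 10 (L): throw ball6 h=9 -> lands@19:R; in-air after throw: [b3@11:R b1@12:L b2@13:R b4@15:R b5@17:R b6@19:R]
Beat 11 (R): throw ball3 h=3 -> lands@14:L; in-air after throw: [b1@12:L b2@13:R b3@14:L b4@15:R b5@17:R b6@19:R]
Beat 12 (L): throw ball1 h=9 -> lands@21:R; in-air after throw: [b2@13:R b3@14:L b4@15:R b5@17:R b6@19:R b1@21:R]
Beat 13 (R): throw ball2 h=3 -> lands@16:L; in-air after throw: [b3@14:L b4@15:R b2@16:L b5@17:R b6@19:R b1@21:R]
Beat 14 (L): throw ball3 h=9 -> lands@23:R; in-air after throw: [b4@15:R b2@16:L b5@17:R b6@19:R b1@21:R b3@23:R]
Beat 15 (R): throw ball4 h=3 -> lands@18:L; in-air after throw: [b2@16:L b5@17:R b4@18:L b6@19:R b1@21:R b3@23:R]
Beat 16 (L): throw ball2 h=9 -> lands@25:R; in-air after throw: [b5@17:R b4@18:L b6@19:R b1@21:R b3@23:R b2@25:R]
Beat 17 (R): throw ball5 h=3 -> lands@20:L; in-air after throw: [b4@18:L b6@19:R b5@20:L b1@21:R b3@23:R b2@25:R]
Beat 18 (L): throw ball4 h=9 -> lands@27:R; in-air after throw: [b6@19:R b5@20:L b1@21:R b3@23:R b2@25:R b4@27:R]
Beat 19 (R): throw ball6 h=3 -> lands@22:L; in-air after throw: [b5@20:L b1@21:R b6@22:L b3@23:R b2@25:R b4@27:R]
Ball 6: thrown@7 h=3 -> first land @10; rethrown@10 h=9 -> second land @19

Answer: 10 19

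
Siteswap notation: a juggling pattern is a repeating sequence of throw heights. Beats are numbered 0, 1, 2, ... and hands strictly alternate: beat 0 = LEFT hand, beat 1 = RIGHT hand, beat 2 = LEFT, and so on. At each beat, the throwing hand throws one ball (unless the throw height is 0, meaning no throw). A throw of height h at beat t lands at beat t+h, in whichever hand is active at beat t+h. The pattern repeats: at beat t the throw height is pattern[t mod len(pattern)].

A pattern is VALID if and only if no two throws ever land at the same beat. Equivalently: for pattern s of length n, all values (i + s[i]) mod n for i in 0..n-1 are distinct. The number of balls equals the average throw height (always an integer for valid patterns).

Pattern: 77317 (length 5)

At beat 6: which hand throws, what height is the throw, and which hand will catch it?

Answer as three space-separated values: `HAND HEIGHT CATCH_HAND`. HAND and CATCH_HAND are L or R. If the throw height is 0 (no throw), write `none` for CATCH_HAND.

Answer: L 7 R

Derivation:
Beat 6: 6 mod 2 = 0, so hand = L
Throw height = pattern[6 mod 5] = pattern[1] = 7
Lands at beat 6+7=13, 13 mod 2 = 1, so catch hand = R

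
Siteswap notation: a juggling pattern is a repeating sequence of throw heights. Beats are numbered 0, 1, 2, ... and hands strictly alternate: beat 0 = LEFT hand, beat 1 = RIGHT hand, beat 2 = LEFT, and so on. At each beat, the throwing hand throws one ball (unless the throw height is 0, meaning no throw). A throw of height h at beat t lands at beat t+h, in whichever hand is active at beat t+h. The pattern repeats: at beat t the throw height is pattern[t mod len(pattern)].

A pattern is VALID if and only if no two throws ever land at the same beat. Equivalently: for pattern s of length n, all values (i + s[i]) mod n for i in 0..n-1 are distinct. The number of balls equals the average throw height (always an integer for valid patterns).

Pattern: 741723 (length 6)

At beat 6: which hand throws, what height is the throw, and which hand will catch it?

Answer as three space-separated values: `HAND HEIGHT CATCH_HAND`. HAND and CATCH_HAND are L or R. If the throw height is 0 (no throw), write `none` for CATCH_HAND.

Answer: L 7 R

Derivation:
Beat 6: 6 mod 2 = 0, so hand = L
Throw height = pattern[6 mod 6] = pattern[0] = 7
Lands at beat 6+7=13, 13 mod 2 = 1, so catch hand = R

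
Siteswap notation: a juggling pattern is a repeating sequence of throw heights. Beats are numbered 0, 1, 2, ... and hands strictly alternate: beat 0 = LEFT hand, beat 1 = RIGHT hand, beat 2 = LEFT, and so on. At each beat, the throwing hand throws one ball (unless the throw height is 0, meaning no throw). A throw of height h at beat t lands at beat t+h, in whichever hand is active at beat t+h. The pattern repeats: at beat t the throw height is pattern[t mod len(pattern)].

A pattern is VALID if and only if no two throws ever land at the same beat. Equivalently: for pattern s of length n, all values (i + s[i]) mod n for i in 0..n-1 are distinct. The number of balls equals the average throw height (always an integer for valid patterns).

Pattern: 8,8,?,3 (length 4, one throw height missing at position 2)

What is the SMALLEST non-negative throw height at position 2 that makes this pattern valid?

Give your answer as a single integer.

i=0: (0 + 8) mod 4 = 0
i=1: (1 + 8) mod 4 = 1
i=2: s[i]=? (unknown)
i=3: (3 + 3) mod 4 = 2
Known residues: [0, 1, 2]; need a permutation of 0..3, so missing residue r = 3
Need (2 + s) mod 4 = 3; smallest s = (3 - 2) mod 4 = 1

Answer: 1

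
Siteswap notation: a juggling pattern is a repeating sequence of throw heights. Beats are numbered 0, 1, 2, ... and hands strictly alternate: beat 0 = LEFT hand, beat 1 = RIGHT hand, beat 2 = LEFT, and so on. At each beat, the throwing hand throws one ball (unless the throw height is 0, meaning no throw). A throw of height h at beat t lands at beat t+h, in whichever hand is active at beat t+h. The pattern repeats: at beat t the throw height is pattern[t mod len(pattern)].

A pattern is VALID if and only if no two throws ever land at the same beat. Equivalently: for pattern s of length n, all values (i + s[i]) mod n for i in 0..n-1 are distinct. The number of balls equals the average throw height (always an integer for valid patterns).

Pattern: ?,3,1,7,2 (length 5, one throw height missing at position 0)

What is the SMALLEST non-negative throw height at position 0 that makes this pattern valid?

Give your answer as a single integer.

Answer: 2

Derivation:
i=0: s[i]=? (unknown)
i=1: (1 + 3) mod 5 = 4
i=2: (2 + 1) mod 5 = 3
i=3: (3 + 7) mod 5 = 0
i=4: (4 + 2) mod 5 = 1
Known residues: [0, 1, 3, 4]; need a permutation of 0..4, so missing residue r = 2
Need (0 + s) mod 5 = 2; smallest s = (2 - 0) mod 5 = 2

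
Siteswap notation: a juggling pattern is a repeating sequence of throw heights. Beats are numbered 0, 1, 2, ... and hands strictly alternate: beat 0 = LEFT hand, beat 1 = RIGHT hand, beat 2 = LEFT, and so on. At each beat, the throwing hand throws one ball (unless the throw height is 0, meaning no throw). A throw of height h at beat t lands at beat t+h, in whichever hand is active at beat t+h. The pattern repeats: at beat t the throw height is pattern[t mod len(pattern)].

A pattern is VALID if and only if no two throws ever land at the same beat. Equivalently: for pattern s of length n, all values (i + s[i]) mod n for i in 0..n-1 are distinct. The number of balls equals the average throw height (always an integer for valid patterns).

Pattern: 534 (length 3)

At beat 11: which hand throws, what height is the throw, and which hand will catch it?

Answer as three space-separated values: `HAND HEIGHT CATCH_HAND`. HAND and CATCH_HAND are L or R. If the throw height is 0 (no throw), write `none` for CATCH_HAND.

Answer: R 4 R

Derivation:
Beat 11: 11 mod 2 = 1, so hand = R
Throw height = pattern[11 mod 3] = pattern[2] = 4
Lands at beat 11+4=15, 15 mod 2 = 1, so catch hand = R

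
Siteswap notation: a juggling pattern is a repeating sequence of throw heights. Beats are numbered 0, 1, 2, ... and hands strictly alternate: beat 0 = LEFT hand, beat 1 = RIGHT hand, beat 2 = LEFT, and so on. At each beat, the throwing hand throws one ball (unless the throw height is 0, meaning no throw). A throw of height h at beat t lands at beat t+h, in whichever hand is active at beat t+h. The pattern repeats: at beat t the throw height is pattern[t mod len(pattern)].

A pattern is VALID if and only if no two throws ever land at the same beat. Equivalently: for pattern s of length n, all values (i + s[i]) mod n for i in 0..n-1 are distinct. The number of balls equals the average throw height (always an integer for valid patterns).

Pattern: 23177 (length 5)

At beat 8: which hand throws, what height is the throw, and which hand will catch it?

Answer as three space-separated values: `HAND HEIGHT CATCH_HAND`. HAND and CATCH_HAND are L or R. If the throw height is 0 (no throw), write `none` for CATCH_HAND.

Answer: L 7 R

Derivation:
Beat 8: 8 mod 2 = 0, so hand = L
Throw height = pattern[8 mod 5] = pattern[3] = 7
Lands at beat 8+7=15, 15 mod 2 = 1, so catch hand = R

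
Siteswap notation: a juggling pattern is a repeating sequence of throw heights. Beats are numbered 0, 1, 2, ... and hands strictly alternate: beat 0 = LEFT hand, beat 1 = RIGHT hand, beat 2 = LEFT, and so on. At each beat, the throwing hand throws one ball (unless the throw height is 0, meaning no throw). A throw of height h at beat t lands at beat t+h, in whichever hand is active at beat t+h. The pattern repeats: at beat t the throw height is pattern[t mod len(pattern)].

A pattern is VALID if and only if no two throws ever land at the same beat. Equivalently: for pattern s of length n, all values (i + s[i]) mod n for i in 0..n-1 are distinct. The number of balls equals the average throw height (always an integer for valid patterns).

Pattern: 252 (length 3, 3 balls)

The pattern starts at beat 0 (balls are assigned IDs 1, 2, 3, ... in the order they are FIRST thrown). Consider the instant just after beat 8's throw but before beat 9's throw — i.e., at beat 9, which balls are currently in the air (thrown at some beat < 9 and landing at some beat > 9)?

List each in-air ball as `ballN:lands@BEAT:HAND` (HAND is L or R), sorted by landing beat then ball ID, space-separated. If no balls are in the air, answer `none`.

Beat 0 (L): throw ball1 h=2 -> lands@2:L; in-air after throw: [b1@2:L]
Beat 1 (R): throw ball2 h=5 -> lands@6:L; in-air after throw: [b1@2:L b2@6:L]
Beat 2 (L): throw ball1 h=2 -> lands@4:L; in-air after throw: [b1@4:L b2@6:L]
Beat 3 (R): throw ball3 h=2 -> lands@5:R; in-air after throw: [b1@4:L b3@5:R b2@6:L]
Beat 4 (L): throw ball1 h=5 -> lands@9:R; in-air after throw: [b3@5:R b2@6:L b1@9:R]
Beat 5 (R): throw ball3 h=2 -> lands@7:R; in-air after throw: [b2@6:L b3@7:R b1@9:R]
Beat 6 (L): throw ball2 h=2 -> lands@8:L; in-air after throw: [b3@7:R b2@8:L b1@9:R]
Beat 7 (R): throw ball3 h=5 -> lands@12:L; in-air after throw: [b2@8:L b1@9:R b3@12:L]
Beat 8 (L): throw ball2 h=2 -> lands@10:L; in-air after throw: [b1@9:R b2@10:L b3@12:L]
Beat 9 (R): throw ball1 h=2 -> lands@11:R; in-air after throw: [b2@10:L b1@11:R b3@12:L]

Answer: ball2:lands@10:L ball3:lands@12:L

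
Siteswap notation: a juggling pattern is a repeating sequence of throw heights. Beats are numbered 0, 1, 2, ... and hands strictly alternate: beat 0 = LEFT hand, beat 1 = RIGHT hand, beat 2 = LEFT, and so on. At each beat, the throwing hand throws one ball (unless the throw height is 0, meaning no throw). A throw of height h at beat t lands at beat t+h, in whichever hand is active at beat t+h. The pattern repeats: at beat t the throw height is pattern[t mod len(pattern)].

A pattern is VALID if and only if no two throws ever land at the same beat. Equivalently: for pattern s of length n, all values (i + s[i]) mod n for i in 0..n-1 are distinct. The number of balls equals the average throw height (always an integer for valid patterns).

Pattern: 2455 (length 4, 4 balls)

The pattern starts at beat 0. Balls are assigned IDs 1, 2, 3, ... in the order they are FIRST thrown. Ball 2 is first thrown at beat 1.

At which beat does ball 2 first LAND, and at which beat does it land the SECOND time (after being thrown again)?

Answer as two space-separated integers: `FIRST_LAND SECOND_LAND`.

Beat 0 (L): throw ball1 h=2 -> lands@2:L; in-air after throw: [b1@2:L]
Beat 1 (R): throw ball2 h=4 -> lands@5:R; in-air after throw: [b1@2:L b2@5:R]
Beat 2 (L): throw ball1 h=5 -> lands@7:R; in-air after throw: [b2@5:R b1@7:R]
Beat 3 (R): throw ball3 h=5 -> lands@8:L; in-air after throw: [b2@5:R b1@7:R b3@8:L]
Beat 4 (L): throw ball4 h=2 -> lands@6:L; in-air after throw: [b2@5:R b4@6:L b1@7:R b3@8:L]
Beat 5 (R): throw ball2 h=4 -> lands@9:R; in-air after throw: [b4@6:L b1@7:R b3@8:L b2@9:R]
Beat 6 (L): throw ball4 h=5 -> lands@11:R; in-air after throw: [b1@7:R b3@8:L b2@9:R b4@11:R]
Beat 7 (R): throw ball1 h=5 -> lands@12:L; in-air after throw: [b3@8:L b2@9:R b4@11:R b1@12:L]
Beat 8 (L): throw ball3 h=2 -> lands@10:L; in-air after throw: [b2@9:R b3@10:L b4@11:R b1@12:L]
Beat 9 (R): throw ball2 h=4 -> lands@13:R; in-air after throw: [b3@10:L b4@11:R b1@12:L b2@13:R]
Ball 2: thrown@1 h=4 -> first land @5; rethrown@5 h=4 -> second land @9

Answer: 5 9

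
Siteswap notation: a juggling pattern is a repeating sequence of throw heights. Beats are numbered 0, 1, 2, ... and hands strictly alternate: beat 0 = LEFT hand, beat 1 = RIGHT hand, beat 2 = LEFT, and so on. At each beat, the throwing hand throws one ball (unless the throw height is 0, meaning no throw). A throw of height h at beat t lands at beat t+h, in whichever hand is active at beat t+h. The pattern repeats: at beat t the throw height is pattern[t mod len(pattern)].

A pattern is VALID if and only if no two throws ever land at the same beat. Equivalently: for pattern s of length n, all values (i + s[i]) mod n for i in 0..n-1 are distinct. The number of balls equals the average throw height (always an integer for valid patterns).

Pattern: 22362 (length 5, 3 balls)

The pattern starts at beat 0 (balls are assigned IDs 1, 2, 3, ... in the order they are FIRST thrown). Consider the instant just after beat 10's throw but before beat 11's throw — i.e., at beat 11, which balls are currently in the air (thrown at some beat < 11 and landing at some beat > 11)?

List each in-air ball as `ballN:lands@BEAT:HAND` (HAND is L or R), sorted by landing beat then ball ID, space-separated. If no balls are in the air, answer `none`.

Answer: ball1:lands@12:L ball3:lands@14:L

Derivation:
Beat 0 (L): throw ball1 h=2 -> lands@2:L; in-air after throw: [b1@2:L]
Beat 1 (R): throw ball2 h=2 -> lands@3:R; in-air after throw: [b1@2:L b2@3:R]
Beat 2 (L): throw ball1 h=3 -> lands@5:R; in-air after throw: [b2@3:R b1@5:R]
Beat 3 (R): throw ball2 h=6 -> lands@9:R; in-air after throw: [b1@5:R b2@9:R]
Beat 4 (L): throw ball3 h=2 -> lands@6:L; in-air after throw: [b1@5:R b3@6:L b2@9:R]
Beat 5 (R): throw ball1 h=2 -> lands@7:R; in-air after throw: [b3@6:L b1@7:R b2@9:R]
Beat 6 (L): throw ball3 h=2 -> lands@8:L; in-air after throw: [b1@7:R b3@8:L b2@9:R]
Beat 7 (R): throw ball1 h=3 -> lands@10:L; in-air after throw: [b3@8:L b2@9:R b1@10:L]
Beat 8 (L): throw ball3 h=6 -> lands@14:L; in-air after throw: [b2@9:R b1@10:L b3@14:L]
Beat 9 (R): throw ball2 h=2 -> lands@11:R; in-air after throw: [b1@10:L b2@11:R b3@14:L]
Beat 10 (L): throw ball1 h=2 -> lands@12:L; in-air after throw: [b2@11:R b1@12:L b3@14:L]
Beat 11 (R): throw ball2 h=2 -> lands@13:R; in-air after throw: [b1@12:L b2@13:R b3@14:L]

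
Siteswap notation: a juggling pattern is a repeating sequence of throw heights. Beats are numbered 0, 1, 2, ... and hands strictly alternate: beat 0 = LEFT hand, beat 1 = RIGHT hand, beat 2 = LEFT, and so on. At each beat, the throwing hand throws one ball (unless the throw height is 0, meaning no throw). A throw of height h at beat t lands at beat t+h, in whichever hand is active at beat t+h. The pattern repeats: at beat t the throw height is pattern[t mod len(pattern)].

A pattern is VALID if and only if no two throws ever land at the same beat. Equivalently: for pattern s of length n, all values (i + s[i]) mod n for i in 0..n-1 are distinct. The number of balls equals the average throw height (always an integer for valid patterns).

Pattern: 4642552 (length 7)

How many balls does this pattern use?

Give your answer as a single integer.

Answer: 4

Derivation:
Pattern = [4, 6, 4, 2, 5, 5, 2], length n = 7
  position 0: throw height = 4, running sum = 4
  position 1: throw height = 6, running sum = 10
  position 2: throw height = 4, running sum = 14
  position 3: throw height = 2, running sum = 16
  position 4: throw height = 5, running sum = 21
  position 5: throw height = 5, running sum = 26
  position 6: throw height = 2, running sum = 28
Total sum = 28; balls = sum / n = 28 / 7 = 4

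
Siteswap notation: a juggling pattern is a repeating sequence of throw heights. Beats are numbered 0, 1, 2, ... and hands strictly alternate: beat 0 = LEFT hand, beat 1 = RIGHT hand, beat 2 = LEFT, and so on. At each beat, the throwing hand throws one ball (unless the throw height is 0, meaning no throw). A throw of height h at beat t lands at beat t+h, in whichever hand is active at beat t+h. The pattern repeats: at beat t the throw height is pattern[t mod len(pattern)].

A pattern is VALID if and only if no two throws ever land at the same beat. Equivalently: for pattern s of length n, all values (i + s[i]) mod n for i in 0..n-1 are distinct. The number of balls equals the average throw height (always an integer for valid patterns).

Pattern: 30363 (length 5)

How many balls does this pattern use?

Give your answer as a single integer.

Answer: 3

Derivation:
Pattern = [3, 0, 3, 6, 3], length n = 5
  position 0: throw height = 3, running sum = 3
  position 1: throw height = 0, running sum = 3
  position 2: throw height = 3, running sum = 6
  position 3: throw height = 6, running sum = 12
  position 4: throw height = 3, running sum = 15
Total sum = 15; balls = sum / n = 15 / 5 = 3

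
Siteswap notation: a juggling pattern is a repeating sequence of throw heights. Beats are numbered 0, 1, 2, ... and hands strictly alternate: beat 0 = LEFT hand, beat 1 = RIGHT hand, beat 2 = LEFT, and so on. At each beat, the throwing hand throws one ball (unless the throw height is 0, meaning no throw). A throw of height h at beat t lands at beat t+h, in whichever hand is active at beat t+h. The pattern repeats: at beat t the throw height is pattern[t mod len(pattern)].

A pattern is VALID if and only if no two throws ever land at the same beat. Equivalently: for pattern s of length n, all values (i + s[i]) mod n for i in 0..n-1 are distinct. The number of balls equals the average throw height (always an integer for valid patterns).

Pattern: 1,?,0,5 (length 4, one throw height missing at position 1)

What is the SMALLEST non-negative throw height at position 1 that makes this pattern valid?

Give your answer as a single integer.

i=0: (0 + 1) mod 4 = 1
i=1: s[i]=? (unknown)
i=2: (2 + 0) mod 4 = 2
i=3: (3 + 5) mod 4 = 0
Known residues: [0, 1, 2]; need a permutation of 0..3, so missing residue r = 3
Need (1 + s) mod 4 = 3; smallest s = (3 - 1) mod 4 = 2

Answer: 2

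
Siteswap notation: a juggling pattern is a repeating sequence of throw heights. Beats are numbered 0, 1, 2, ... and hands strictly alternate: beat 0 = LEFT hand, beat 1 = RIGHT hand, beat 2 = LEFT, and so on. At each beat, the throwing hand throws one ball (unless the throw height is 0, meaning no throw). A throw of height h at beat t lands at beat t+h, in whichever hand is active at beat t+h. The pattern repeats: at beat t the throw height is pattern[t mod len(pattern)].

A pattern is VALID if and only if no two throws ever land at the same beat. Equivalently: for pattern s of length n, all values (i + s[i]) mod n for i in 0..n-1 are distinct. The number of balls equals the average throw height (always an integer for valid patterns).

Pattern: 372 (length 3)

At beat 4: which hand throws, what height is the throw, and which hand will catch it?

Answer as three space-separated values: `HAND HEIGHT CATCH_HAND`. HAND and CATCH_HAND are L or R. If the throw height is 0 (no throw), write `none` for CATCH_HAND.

Beat 4: 4 mod 2 = 0, so hand = L
Throw height = pattern[4 mod 3] = pattern[1] = 7
Lands at beat 4+7=11, 11 mod 2 = 1, so catch hand = R

Answer: L 7 R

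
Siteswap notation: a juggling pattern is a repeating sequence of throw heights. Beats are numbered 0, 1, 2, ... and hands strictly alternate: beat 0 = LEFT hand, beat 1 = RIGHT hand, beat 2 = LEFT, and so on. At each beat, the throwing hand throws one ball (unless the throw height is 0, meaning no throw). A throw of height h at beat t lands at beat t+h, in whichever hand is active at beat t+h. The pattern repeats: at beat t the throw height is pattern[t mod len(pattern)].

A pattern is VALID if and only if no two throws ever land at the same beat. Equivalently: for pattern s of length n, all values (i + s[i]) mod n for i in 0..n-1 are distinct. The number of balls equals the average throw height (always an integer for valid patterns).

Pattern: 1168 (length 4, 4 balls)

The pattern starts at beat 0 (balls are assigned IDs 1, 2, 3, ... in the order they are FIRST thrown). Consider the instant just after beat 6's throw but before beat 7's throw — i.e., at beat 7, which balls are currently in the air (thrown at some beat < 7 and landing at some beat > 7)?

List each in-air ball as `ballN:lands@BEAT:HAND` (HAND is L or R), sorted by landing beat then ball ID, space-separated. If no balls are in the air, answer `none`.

Answer: ball1:lands@8:L ball2:lands@11:R ball3:lands@12:L

Derivation:
Beat 0 (L): throw ball1 h=1 -> lands@1:R; in-air after throw: [b1@1:R]
Beat 1 (R): throw ball1 h=1 -> lands@2:L; in-air after throw: [b1@2:L]
Beat 2 (L): throw ball1 h=6 -> lands@8:L; in-air after throw: [b1@8:L]
Beat 3 (R): throw ball2 h=8 -> lands@11:R; in-air after throw: [b1@8:L b2@11:R]
Beat 4 (L): throw ball3 h=1 -> lands@5:R; in-air after throw: [b3@5:R b1@8:L b2@11:R]
Beat 5 (R): throw ball3 h=1 -> lands@6:L; in-air after throw: [b3@6:L b1@8:L b2@11:R]
Beat 6 (L): throw ball3 h=6 -> lands@12:L; in-air after throw: [b1@8:L b2@11:R b3@12:L]
Beat 7 (R): throw ball4 h=8 -> lands@15:R; in-air after throw: [b1@8:L b2@11:R b3@12:L b4@15:R]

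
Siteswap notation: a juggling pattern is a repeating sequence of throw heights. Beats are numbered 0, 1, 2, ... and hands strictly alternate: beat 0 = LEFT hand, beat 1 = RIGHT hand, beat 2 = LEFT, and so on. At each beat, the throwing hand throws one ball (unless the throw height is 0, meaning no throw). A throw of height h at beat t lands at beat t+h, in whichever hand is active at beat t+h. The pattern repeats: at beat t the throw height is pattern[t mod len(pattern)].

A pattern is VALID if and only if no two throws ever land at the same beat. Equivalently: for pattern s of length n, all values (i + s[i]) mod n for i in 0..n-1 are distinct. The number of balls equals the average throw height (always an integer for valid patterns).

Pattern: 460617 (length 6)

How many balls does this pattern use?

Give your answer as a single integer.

Answer: 4

Derivation:
Pattern = [4, 6, 0, 6, 1, 7], length n = 6
  position 0: throw height = 4, running sum = 4
  position 1: throw height = 6, running sum = 10
  position 2: throw height = 0, running sum = 10
  position 3: throw height = 6, running sum = 16
  position 4: throw height = 1, running sum = 17
  position 5: throw height = 7, running sum = 24
Total sum = 24; balls = sum / n = 24 / 6 = 4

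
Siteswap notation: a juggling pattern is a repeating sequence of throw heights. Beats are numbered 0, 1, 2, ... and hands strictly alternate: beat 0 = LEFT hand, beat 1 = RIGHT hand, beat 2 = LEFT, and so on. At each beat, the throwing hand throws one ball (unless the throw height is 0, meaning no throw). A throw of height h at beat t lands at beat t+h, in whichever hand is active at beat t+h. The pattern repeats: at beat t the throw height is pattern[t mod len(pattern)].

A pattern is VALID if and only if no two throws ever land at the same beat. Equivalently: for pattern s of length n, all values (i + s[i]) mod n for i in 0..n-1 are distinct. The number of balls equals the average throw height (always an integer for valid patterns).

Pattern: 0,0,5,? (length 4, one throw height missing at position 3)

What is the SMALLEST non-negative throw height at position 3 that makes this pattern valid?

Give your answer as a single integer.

Answer: 3

Derivation:
i=0: (0 + 0) mod 4 = 0
i=1: (1 + 0) mod 4 = 1
i=2: (2 + 5) mod 4 = 3
i=3: s[i]=? (unknown)
Known residues: [0, 1, 3]; need a permutation of 0..3, so missing residue r = 2
Need (3 + s) mod 4 = 2; smallest s = (2 - 3) mod 4 = 3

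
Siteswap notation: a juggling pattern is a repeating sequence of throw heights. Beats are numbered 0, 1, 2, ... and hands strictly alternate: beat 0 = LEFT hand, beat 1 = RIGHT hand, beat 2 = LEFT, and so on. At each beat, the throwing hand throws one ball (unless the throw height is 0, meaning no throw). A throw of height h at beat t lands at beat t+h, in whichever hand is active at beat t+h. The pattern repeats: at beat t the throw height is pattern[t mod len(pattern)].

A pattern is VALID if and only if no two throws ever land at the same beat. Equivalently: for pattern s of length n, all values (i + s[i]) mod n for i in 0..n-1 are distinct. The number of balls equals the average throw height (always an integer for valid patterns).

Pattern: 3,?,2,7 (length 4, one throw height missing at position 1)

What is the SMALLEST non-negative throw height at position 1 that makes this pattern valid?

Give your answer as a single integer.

i=0: (0 + 3) mod 4 = 3
i=1: s[i]=? (unknown)
i=2: (2 + 2) mod 4 = 0
i=3: (3 + 7) mod 4 = 2
Known residues: [0, 2, 3]; need a permutation of 0..3, so missing residue r = 1
Need (1 + s) mod 4 = 1; smallest s = (1 - 1) mod 4 = 0

Answer: 0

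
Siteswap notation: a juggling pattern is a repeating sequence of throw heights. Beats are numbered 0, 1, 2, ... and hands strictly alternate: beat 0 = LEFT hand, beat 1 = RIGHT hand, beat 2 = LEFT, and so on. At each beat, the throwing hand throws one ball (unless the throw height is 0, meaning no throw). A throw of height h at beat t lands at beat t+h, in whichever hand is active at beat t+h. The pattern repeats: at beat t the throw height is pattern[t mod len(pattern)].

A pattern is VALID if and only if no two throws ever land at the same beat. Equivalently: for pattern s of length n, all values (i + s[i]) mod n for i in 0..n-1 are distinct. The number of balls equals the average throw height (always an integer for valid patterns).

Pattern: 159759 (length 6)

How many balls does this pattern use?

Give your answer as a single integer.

Pattern = [1, 5, 9, 7, 5, 9], length n = 6
  position 0: throw height = 1, running sum = 1
  position 1: throw height = 5, running sum = 6
  position 2: throw height = 9, running sum = 15
  position 3: throw height = 7, running sum = 22
  position 4: throw height = 5, running sum = 27
  position 5: throw height = 9, running sum = 36
Total sum = 36; balls = sum / n = 36 / 6 = 6

Answer: 6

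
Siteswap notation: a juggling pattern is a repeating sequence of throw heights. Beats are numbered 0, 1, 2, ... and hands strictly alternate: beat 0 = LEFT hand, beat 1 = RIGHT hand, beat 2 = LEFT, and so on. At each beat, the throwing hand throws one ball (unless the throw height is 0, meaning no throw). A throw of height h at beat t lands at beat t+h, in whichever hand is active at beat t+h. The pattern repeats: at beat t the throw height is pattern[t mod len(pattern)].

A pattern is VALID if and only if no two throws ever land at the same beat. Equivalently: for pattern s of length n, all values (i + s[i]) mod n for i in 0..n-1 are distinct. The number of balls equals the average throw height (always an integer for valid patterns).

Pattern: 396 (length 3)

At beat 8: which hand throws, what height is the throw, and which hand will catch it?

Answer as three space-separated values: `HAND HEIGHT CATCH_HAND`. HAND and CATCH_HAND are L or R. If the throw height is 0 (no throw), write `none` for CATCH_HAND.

Beat 8: 8 mod 2 = 0, so hand = L
Throw height = pattern[8 mod 3] = pattern[2] = 6
Lands at beat 8+6=14, 14 mod 2 = 0, so catch hand = L

Answer: L 6 L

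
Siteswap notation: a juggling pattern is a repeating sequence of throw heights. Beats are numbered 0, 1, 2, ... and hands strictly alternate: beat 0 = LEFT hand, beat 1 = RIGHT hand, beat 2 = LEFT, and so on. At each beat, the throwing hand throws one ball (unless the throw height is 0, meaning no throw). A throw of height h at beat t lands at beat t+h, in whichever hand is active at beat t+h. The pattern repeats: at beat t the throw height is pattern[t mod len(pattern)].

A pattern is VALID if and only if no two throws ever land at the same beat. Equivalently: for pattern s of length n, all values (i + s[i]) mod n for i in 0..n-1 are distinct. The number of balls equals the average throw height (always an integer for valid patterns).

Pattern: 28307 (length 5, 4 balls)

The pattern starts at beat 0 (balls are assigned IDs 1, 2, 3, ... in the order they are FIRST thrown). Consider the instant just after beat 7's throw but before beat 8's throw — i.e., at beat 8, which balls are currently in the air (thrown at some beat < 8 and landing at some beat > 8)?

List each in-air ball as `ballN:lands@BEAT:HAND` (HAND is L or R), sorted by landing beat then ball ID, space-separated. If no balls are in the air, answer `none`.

Beat 0 (L): throw ball1 h=2 -> lands@2:L; in-air after throw: [b1@2:L]
Beat 1 (R): throw ball2 h=8 -> lands@9:R; in-air after throw: [b1@2:L b2@9:R]
Beat 2 (L): throw ball1 h=3 -> lands@5:R; in-air after throw: [b1@5:R b2@9:R]
Beat 4 (L): throw ball3 h=7 -> lands@11:R; in-air after throw: [b1@5:R b2@9:R b3@11:R]
Beat 5 (R): throw ball1 h=2 -> lands@7:R; in-air after throw: [b1@7:R b2@9:R b3@11:R]
Beat 6 (L): throw ball4 h=8 -> lands@14:L; in-air after throw: [b1@7:R b2@9:R b3@11:R b4@14:L]
Beat 7 (R): throw ball1 h=3 -> lands@10:L; in-air after throw: [b2@9:R b1@10:L b3@11:R b4@14:L]

Answer: ball2:lands@9:R ball1:lands@10:L ball3:lands@11:R ball4:lands@14:L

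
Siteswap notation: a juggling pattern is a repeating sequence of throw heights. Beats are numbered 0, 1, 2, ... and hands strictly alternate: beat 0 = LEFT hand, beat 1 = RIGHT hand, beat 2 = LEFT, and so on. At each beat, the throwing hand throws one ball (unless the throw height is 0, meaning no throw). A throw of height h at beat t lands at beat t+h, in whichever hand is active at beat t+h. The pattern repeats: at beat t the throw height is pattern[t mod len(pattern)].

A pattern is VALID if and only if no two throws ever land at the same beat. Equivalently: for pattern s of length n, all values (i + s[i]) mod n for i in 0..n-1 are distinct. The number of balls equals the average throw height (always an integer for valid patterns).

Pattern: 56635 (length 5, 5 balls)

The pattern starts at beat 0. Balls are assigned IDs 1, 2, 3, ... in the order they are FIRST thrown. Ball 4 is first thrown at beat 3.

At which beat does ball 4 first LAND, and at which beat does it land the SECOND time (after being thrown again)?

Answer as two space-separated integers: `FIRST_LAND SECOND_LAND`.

Beat 0 (L): throw ball1 h=5 -> lands@5:R; in-air after throw: [b1@5:R]
Beat 1 (R): throw ball2 h=6 -> lands@7:R; in-air after throw: [b1@5:R b2@7:R]
Beat 2 (L): throw ball3 h=6 -> lands@8:L; in-air after throw: [b1@5:R b2@7:R b3@8:L]
Beat 3 (R): throw ball4 h=3 -> lands@6:L; in-air after throw: [b1@5:R b4@6:L b2@7:R b3@8:L]
Beat 4 (L): throw ball5 h=5 -> lands@9:R; in-air after throw: [b1@5:R b4@6:L b2@7:R b3@8:L b5@9:R]
Beat 5 (R): throw ball1 h=5 -> lands@10:L; in-air after throw: [b4@6:L b2@7:R b3@8:L b5@9:R b1@10:L]
Beat 6 (L): throw ball4 h=6 -> lands@12:L; in-air after throw: [b2@7:R b3@8:L b5@9:R b1@10:L b4@12:L]
Beat 7 (R): throw ball2 h=6 -> lands@13:R; in-air after throw: [b3@8:L b5@9:R b1@10:L b4@12:L b2@13:R]
Beat 8 (L): throw ball3 h=3 -> lands@11:R; in-air after throw: [b5@9:R b1@10:L b3@11:R b4@12:L b2@13:R]
Beat 9 (R): throw ball5 h=5 -> lands@14:L; in-air after throw: [b1@10:L b3@11:R b4@12:L b2@13:R b5@14:L]
Beat 10 (L): throw ball1 h=5 -> lands@15:R; in-air after throw: [b3@11:R b4@12:L b2@13:R b5@14:L b1@15:R]
Beat 11 (R): throw ball3 h=6 -> lands@17:R; in-air after throw: [b4@12:L b2@13:R b5@14:L b1@15:R b3@17:R]
Beat 12 (L): throw ball4 h=6 -> lands@18:L; in-air after throw: [b2@13:R b5@14:L b1@15:R b3@17:R b4@18:L]
Ball 4: thrown@3 h=3 -> first land @6; rethrown@6 h=6 -> second land @12

Answer: 6 12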